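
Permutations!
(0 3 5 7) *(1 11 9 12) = (0 3 5 7)(1 11 9 12) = [3, 11, 2, 5, 4, 7, 6, 0, 8, 12, 10, 9, 1]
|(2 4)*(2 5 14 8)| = |(2 4 5 14 8)| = 5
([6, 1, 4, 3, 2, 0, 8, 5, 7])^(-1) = [5, 1, 4, 3, 2, 7, 0, 8, 6]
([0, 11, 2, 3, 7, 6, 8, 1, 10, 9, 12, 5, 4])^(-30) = (1 12 6)(4 8 11)(5 7 10)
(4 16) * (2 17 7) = (2 17 7)(4 16) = [0, 1, 17, 3, 16, 5, 6, 2, 8, 9, 10, 11, 12, 13, 14, 15, 4, 7]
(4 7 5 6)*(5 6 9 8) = (4 7 6)(5 9 8) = [0, 1, 2, 3, 7, 9, 4, 6, 5, 8]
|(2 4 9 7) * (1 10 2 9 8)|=|(1 10 2 4 8)(7 9)|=10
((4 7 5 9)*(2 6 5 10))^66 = ((2 6 5 9 4 7 10))^66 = (2 9 10 5 7 6 4)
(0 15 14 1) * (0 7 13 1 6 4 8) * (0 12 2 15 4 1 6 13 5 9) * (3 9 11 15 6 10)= (0 4 8 12 2 6 1 7 5 11 15 14 13 10 3 9)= [4, 7, 6, 9, 8, 11, 1, 5, 12, 0, 3, 15, 2, 10, 13, 14]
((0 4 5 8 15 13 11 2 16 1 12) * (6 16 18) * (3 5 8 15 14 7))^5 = ((0 4 8 14 7 3 5 15 13 11 2 18 6 16 1 12))^5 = (0 3 2 12 7 11 1 14 13 16 8 15 6 4 5 18)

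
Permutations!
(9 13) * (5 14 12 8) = (5 14 12 8)(9 13) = [0, 1, 2, 3, 4, 14, 6, 7, 5, 13, 10, 11, 8, 9, 12]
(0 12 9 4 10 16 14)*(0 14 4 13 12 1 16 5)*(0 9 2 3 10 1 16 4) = (0 16)(1 4)(2 3 10 5 9 13 12) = [16, 4, 3, 10, 1, 9, 6, 7, 8, 13, 5, 11, 2, 12, 14, 15, 0]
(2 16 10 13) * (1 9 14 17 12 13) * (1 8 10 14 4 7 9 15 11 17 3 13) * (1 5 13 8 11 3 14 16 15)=(2 15 3 8 10 11 17 12 5 13)(4 7 9)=[0, 1, 15, 8, 7, 13, 6, 9, 10, 4, 11, 17, 5, 2, 14, 3, 16, 12]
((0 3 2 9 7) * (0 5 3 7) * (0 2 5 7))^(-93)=((2 9)(3 5))^(-93)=(2 9)(3 5)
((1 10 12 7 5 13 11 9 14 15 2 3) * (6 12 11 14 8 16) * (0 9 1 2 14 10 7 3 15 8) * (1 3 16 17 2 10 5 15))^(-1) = (0 9)(1 2 17 8 14 15 7)(3 11 10)(5 13)(6 16 12)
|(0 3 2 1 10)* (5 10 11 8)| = |(0 3 2 1 11 8 5 10)| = 8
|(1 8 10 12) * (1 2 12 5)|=4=|(1 8 10 5)(2 12)|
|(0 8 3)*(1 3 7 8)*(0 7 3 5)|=3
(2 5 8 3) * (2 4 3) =(2 5 8)(3 4) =[0, 1, 5, 4, 3, 8, 6, 7, 2]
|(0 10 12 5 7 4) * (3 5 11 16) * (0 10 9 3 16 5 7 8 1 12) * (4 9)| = 15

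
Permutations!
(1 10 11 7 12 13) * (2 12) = (1 10 11 7 2 12 13) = [0, 10, 12, 3, 4, 5, 6, 2, 8, 9, 11, 7, 13, 1]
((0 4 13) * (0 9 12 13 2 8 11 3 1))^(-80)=((0 4 2 8 11 3 1)(9 12 13))^(-80)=(0 11 4 3 2 1 8)(9 12 13)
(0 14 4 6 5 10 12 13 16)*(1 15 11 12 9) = (0 14 4 6 5 10 9 1 15 11 12 13 16) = [14, 15, 2, 3, 6, 10, 5, 7, 8, 1, 9, 12, 13, 16, 4, 11, 0]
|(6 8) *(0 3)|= |(0 3)(6 8)|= 2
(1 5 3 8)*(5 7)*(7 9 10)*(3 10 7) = (1 9 7 5 10 3 8) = [0, 9, 2, 8, 4, 10, 6, 5, 1, 7, 3]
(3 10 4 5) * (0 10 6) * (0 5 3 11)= (0 10 4 3 6 5 11)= [10, 1, 2, 6, 3, 11, 5, 7, 8, 9, 4, 0]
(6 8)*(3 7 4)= [0, 1, 2, 7, 3, 5, 8, 4, 6]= (3 7 4)(6 8)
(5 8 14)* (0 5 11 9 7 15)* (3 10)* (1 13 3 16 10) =(0 5 8 14 11 9 7 15)(1 13 3)(10 16) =[5, 13, 2, 1, 4, 8, 6, 15, 14, 7, 16, 9, 12, 3, 11, 0, 10]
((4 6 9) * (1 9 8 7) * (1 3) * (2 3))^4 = ((1 9 4 6 8 7 2 3))^4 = (1 8)(2 4)(3 6)(7 9)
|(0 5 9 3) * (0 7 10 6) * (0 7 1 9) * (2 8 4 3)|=|(0 5)(1 9 2 8 4 3)(6 7 10)|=6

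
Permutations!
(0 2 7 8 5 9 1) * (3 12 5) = [2, 0, 7, 12, 4, 9, 6, 8, 3, 1, 10, 11, 5] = (0 2 7 8 3 12 5 9 1)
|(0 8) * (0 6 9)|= |(0 8 6 9)|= 4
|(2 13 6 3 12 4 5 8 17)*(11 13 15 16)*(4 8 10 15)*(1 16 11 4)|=14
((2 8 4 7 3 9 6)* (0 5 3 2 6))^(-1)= ((0 5 3 9)(2 8 4 7))^(-1)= (0 9 3 5)(2 7 4 8)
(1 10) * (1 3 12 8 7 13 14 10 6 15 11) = [0, 6, 2, 12, 4, 5, 15, 13, 7, 9, 3, 1, 8, 14, 10, 11] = (1 6 15 11)(3 12 8 7 13 14 10)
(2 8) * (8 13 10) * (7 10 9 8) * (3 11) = [0, 1, 13, 11, 4, 5, 6, 10, 2, 8, 7, 3, 12, 9] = (2 13 9 8)(3 11)(7 10)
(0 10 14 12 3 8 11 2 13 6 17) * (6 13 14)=(0 10 6 17)(2 14 12 3 8 11)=[10, 1, 14, 8, 4, 5, 17, 7, 11, 9, 6, 2, 3, 13, 12, 15, 16, 0]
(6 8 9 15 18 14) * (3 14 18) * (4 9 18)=(3 14 6 8 18 4 9 15)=[0, 1, 2, 14, 9, 5, 8, 7, 18, 15, 10, 11, 12, 13, 6, 3, 16, 17, 4]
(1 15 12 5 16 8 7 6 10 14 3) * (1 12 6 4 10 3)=[0, 15, 2, 12, 10, 16, 3, 4, 7, 9, 14, 11, 5, 13, 1, 6, 8]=(1 15 6 3 12 5 16 8 7 4 10 14)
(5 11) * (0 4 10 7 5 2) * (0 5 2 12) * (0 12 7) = (12)(0 4 10)(2 5 11 7) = [4, 1, 5, 3, 10, 11, 6, 2, 8, 9, 0, 7, 12]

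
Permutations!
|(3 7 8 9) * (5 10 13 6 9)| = 8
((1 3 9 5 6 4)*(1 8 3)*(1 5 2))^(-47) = (1 5 6 4 8 3 9 2) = ((1 5 6 4 8 3 9 2))^(-47)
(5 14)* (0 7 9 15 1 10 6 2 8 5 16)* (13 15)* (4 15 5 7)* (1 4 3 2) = (0 3 2 8 7 9 13 5 14 16)(1 10 6)(4 15) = [3, 10, 8, 2, 15, 14, 1, 9, 7, 13, 6, 11, 12, 5, 16, 4, 0]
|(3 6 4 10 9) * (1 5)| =10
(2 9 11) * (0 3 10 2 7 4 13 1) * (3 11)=(0 11 7 4 13 1)(2 9 3 10)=[11, 0, 9, 10, 13, 5, 6, 4, 8, 3, 2, 7, 12, 1]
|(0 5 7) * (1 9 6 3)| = 12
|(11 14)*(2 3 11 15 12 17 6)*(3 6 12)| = |(2 6)(3 11 14 15)(12 17)| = 4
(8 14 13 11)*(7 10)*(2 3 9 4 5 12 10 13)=[0, 1, 3, 9, 5, 12, 6, 13, 14, 4, 7, 8, 10, 11, 2]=(2 3 9 4 5 12 10 7 13 11 8 14)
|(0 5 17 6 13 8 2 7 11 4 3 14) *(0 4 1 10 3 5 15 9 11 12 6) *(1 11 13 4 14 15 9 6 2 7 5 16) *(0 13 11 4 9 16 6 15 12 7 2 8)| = 44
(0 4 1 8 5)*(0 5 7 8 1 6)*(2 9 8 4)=(0 2 9 8 7 4 6)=[2, 1, 9, 3, 6, 5, 0, 4, 7, 8]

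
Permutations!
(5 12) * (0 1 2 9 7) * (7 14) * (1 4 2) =[4, 1, 9, 3, 2, 12, 6, 0, 8, 14, 10, 11, 5, 13, 7] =(0 4 2 9 14 7)(5 12)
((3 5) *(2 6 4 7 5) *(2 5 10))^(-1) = (2 10 7 4 6)(3 5)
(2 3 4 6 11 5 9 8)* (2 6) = (2 3 4)(5 9 8 6 11) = [0, 1, 3, 4, 2, 9, 11, 7, 6, 8, 10, 5]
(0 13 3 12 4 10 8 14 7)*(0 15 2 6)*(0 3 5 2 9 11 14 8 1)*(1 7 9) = [13, 0, 6, 12, 10, 2, 3, 15, 8, 11, 7, 14, 4, 5, 9, 1] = (0 13 5 2 6 3 12 4 10 7 15 1)(9 11 14)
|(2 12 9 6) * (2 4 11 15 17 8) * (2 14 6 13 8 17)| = 10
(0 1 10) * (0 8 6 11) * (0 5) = (0 1 10 8 6 11 5) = [1, 10, 2, 3, 4, 0, 11, 7, 6, 9, 8, 5]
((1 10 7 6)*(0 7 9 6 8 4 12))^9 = (0 12 4 8 7)(1 10 9 6) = ((0 7 8 4 12)(1 10 9 6))^9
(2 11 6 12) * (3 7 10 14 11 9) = [0, 1, 9, 7, 4, 5, 12, 10, 8, 3, 14, 6, 2, 13, 11] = (2 9 3 7 10 14 11 6 12)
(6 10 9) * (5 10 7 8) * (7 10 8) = (5 8)(6 10 9) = [0, 1, 2, 3, 4, 8, 10, 7, 5, 6, 9]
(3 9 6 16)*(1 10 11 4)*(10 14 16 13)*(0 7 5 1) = (0 7 5 1 14 16 3 9 6 13 10 11 4) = [7, 14, 2, 9, 0, 1, 13, 5, 8, 6, 11, 4, 12, 10, 16, 15, 3]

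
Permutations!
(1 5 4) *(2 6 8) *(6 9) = (1 5 4)(2 9 6 8) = [0, 5, 9, 3, 1, 4, 8, 7, 2, 6]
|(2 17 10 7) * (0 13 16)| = |(0 13 16)(2 17 10 7)| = 12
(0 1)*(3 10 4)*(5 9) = [1, 0, 2, 10, 3, 9, 6, 7, 8, 5, 4] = (0 1)(3 10 4)(5 9)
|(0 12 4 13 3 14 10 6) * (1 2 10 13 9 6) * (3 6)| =|(0 12 4 9 3 14 13 6)(1 2 10)| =24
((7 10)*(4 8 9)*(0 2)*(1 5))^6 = ((0 2)(1 5)(4 8 9)(7 10))^6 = (10)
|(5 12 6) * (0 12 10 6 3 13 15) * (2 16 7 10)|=|(0 12 3 13 15)(2 16 7 10 6 5)|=30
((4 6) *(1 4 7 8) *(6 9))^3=((1 4 9 6 7 8))^3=(1 6)(4 7)(8 9)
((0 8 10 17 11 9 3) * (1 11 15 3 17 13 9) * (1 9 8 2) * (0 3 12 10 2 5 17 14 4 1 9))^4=((0 5 17 15 12 10 13 8 2 9 14 4 1 11))^4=(0 12 2 1 17 13 14)(4 5 10 9 11 15 8)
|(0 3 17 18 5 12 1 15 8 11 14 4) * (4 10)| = 13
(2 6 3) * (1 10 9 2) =(1 10 9 2 6 3) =[0, 10, 6, 1, 4, 5, 3, 7, 8, 2, 9]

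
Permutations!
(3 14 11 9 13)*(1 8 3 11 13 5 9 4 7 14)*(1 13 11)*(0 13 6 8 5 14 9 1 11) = [13, 5, 2, 6, 7, 1, 8, 9, 3, 14, 10, 4, 12, 11, 0] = (0 13 11 4 7 9 14)(1 5)(3 6 8)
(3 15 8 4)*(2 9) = (2 9)(3 15 8 4) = [0, 1, 9, 15, 3, 5, 6, 7, 4, 2, 10, 11, 12, 13, 14, 8]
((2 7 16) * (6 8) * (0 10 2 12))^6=(16)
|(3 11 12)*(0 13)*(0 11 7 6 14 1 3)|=|(0 13 11 12)(1 3 7 6 14)|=20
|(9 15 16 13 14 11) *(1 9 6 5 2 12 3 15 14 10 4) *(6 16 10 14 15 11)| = 45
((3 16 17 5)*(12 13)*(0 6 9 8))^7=(0 8 9 6)(3 5 17 16)(12 13)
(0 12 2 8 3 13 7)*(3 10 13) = (0 12 2 8 10 13 7) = [12, 1, 8, 3, 4, 5, 6, 0, 10, 9, 13, 11, 2, 7]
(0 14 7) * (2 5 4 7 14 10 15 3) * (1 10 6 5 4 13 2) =(0 6 5 13 2 4 7)(1 10 15 3) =[6, 10, 4, 1, 7, 13, 5, 0, 8, 9, 15, 11, 12, 2, 14, 3]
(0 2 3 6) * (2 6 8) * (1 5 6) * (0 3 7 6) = (0 1 5)(2 7 6 3 8) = [1, 5, 7, 8, 4, 0, 3, 6, 2]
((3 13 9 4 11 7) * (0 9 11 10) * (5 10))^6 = (0 9 4 5 10)(3 11)(7 13)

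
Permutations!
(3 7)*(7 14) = [0, 1, 2, 14, 4, 5, 6, 3, 8, 9, 10, 11, 12, 13, 7] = (3 14 7)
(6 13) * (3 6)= [0, 1, 2, 6, 4, 5, 13, 7, 8, 9, 10, 11, 12, 3]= (3 6 13)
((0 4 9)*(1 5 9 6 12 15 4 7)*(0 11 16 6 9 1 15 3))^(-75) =(0 11)(1 5)(3 9)(4 12)(6 15)(7 16)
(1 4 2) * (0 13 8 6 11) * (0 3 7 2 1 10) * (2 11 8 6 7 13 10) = (0 10)(1 4)(3 13 6 8 7 11) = [10, 4, 2, 13, 1, 5, 8, 11, 7, 9, 0, 3, 12, 6]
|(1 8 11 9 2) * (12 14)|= 10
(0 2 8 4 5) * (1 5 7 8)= (0 2 1 5)(4 7 8)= [2, 5, 1, 3, 7, 0, 6, 8, 4]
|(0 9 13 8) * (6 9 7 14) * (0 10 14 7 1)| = |(0 1)(6 9 13 8 10 14)| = 6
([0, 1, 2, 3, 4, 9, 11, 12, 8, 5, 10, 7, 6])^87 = (5 9)(6 12 7 11)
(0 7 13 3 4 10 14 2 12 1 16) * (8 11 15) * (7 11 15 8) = (0 11 8 15 7 13 3 4 10 14 2 12 1 16) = [11, 16, 12, 4, 10, 5, 6, 13, 15, 9, 14, 8, 1, 3, 2, 7, 0]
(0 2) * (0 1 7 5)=(0 2 1 7 5)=[2, 7, 1, 3, 4, 0, 6, 5]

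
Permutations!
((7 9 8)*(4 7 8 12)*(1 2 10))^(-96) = ((1 2 10)(4 7 9 12))^(-96) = (12)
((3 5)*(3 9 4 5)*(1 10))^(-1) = (1 10)(4 9 5)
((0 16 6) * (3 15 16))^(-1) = ((0 3 15 16 6))^(-1) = (0 6 16 15 3)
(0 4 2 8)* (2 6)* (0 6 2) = [4, 1, 8, 3, 2, 5, 0, 7, 6] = (0 4 2 8 6)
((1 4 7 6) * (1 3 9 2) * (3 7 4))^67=(1 2 9 3)(6 7)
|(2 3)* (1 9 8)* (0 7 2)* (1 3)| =|(0 7 2 1 9 8 3)| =7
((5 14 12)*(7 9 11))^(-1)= ((5 14 12)(7 9 11))^(-1)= (5 12 14)(7 11 9)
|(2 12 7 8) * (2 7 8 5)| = |(2 12 8 7 5)| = 5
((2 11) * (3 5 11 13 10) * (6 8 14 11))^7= (2 14 6 3 13 11 8 5 10)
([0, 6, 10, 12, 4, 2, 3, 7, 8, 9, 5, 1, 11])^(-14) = (1 6 3 12 11)(2 10 5)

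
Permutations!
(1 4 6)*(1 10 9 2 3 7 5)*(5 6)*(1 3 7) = (1 4 5 3)(2 7 6 10 9) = [0, 4, 7, 1, 5, 3, 10, 6, 8, 2, 9]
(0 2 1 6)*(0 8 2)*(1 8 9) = (1 6 9)(2 8) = [0, 6, 8, 3, 4, 5, 9, 7, 2, 1]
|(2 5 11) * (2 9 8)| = 5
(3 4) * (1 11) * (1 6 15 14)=[0, 11, 2, 4, 3, 5, 15, 7, 8, 9, 10, 6, 12, 13, 1, 14]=(1 11 6 15 14)(3 4)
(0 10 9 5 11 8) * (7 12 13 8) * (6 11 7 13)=(0 10 9 5 7 12 6 11 13 8)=[10, 1, 2, 3, 4, 7, 11, 12, 0, 5, 9, 13, 6, 8]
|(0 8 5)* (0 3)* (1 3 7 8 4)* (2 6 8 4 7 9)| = 5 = |(0 7 4 1 3)(2 6 8 5 9)|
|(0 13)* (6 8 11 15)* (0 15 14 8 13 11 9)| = |(0 11 14 8 9)(6 13 15)| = 15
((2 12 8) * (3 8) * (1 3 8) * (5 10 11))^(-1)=((1 3)(2 12 8)(5 10 11))^(-1)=(1 3)(2 8 12)(5 11 10)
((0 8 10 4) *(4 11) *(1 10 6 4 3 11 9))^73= ((0 8 6 4)(1 10 9)(3 11))^73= (0 8 6 4)(1 10 9)(3 11)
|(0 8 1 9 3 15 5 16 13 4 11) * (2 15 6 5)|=22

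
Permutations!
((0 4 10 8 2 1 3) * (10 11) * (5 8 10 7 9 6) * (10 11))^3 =(0 11 6 2)(1 4 7 5)(3 10 9 8) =((0 4 10 11 7 9 6 5 8 2 1 3))^3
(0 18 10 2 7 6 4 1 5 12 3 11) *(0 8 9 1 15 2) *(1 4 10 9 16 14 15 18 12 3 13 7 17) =(0 12 13 7 6 10)(1 5 3 11 8 16 14 15 2 17)(4 18 9) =[12, 5, 17, 11, 18, 3, 10, 6, 16, 4, 0, 8, 13, 7, 15, 2, 14, 1, 9]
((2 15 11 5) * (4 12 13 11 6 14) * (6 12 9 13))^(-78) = (2 12 14 9 11)(4 13 5 15 6)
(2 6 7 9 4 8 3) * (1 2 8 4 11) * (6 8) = (1 2 8 3 6 7 9 11) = [0, 2, 8, 6, 4, 5, 7, 9, 3, 11, 10, 1]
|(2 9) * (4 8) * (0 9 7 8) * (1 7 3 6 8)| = |(0 9 2 3 6 8 4)(1 7)| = 14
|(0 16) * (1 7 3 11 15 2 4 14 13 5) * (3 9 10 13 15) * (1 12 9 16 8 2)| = 90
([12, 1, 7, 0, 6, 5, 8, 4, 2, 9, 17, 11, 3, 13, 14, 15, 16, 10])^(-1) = (0 3 12)(2 8 6 4 7)(10 17)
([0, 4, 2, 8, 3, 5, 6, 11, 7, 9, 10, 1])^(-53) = (1 4 3 8 7 11)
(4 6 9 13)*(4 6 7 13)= (4 7 13 6 9)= [0, 1, 2, 3, 7, 5, 9, 13, 8, 4, 10, 11, 12, 6]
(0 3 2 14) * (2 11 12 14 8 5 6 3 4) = [4, 1, 8, 11, 2, 6, 3, 7, 5, 9, 10, 12, 14, 13, 0] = (0 4 2 8 5 6 3 11 12 14)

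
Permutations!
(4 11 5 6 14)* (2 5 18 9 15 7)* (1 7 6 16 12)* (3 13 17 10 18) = (1 7 2 5 16 12)(3 13 17 10 18 9 15 6 14 4 11) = [0, 7, 5, 13, 11, 16, 14, 2, 8, 15, 18, 3, 1, 17, 4, 6, 12, 10, 9]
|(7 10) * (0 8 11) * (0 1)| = |(0 8 11 1)(7 10)| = 4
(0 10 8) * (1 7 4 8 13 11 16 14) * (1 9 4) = [10, 7, 2, 3, 8, 5, 6, 1, 0, 4, 13, 16, 12, 11, 9, 15, 14] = (0 10 13 11 16 14 9 4 8)(1 7)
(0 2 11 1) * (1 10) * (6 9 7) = [2, 0, 11, 3, 4, 5, 9, 6, 8, 7, 1, 10] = (0 2 11 10 1)(6 9 7)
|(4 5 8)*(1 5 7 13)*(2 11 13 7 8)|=|(1 5 2 11 13)(4 8)|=10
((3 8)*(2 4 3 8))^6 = ((8)(2 4 3))^6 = (8)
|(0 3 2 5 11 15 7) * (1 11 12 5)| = 14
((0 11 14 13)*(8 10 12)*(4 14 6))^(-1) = ((0 11 6 4 14 13)(8 10 12))^(-1) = (0 13 14 4 6 11)(8 12 10)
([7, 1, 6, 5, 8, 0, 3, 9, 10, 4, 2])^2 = (0 9 8 2 3)(4 10 6 5 7)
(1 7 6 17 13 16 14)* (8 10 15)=(1 7 6 17 13 16 14)(8 10 15)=[0, 7, 2, 3, 4, 5, 17, 6, 10, 9, 15, 11, 12, 16, 1, 8, 14, 13]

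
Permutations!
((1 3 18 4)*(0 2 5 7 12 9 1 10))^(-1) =((0 2 5 7 12 9 1 3 18 4 10))^(-1) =(0 10 4 18 3 1 9 12 7 5 2)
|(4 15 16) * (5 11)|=|(4 15 16)(5 11)|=6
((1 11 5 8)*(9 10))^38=(1 5)(8 11)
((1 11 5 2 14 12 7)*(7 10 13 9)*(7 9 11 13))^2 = (1 11 2 12 7 13 5 14 10)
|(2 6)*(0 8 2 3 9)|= |(0 8 2 6 3 9)|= 6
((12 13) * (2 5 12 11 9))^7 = ((2 5 12 13 11 9))^7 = (2 5 12 13 11 9)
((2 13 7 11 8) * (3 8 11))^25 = (13)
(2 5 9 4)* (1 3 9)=(1 3 9 4 2 5)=[0, 3, 5, 9, 2, 1, 6, 7, 8, 4]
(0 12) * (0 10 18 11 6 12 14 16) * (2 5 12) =(0 14 16)(2 5 12 10 18 11 6) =[14, 1, 5, 3, 4, 12, 2, 7, 8, 9, 18, 6, 10, 13, 16, 15, 0, 17, 11]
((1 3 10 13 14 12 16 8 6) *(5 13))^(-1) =(1 6 8 16 12 14 13 5 10 3) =((1 3 10 5 13 14 12 16 8 6))^(-1)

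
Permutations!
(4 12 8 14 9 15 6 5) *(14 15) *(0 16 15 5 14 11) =(0 16 15 6 14 9 11)(4 12 8 5) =[16, 1, 2, 3, 12, 4, 14, 7, 5, 11, 10, 0, 8, 13, 9, 6, 15]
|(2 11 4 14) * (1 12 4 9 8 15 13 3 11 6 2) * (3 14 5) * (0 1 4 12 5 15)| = |(0 1 5 3 11 9 8)(2 6)(4 15 13 14)| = 28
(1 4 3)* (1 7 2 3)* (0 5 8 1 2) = (0 5 8 1 4 2 3 7) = [5, 4, 3, 7, 2, 8, 6, 0, 1]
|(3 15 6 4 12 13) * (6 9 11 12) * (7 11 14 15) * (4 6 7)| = 6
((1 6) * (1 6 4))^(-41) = (6)(1 4) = ((6)(1 4))^(-41)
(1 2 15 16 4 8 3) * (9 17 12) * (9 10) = [0, 2, 15, 1, 8, 5, 6, 7, 3, 17, 9, 11, 10, 13, 14, 16, 4, 12] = (1 2 15 16 4 8 3)(9 17 12 10)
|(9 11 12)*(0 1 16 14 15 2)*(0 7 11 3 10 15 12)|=|(0 1 16 14 12 9 3 10 15 2 7 11)|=12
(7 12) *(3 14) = (3 14)(7 12) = [0, 1, 2, 14, 4, 5, 6, 12, 8, 9, 10, 11, 7, 13, 3]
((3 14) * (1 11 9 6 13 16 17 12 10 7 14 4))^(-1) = (1 4 3 14 7 10 12 17 16 13 6 9 11)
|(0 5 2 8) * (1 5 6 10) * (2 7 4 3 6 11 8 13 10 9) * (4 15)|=|(0 11 8)(1 5 7 15 4 3 6 9 2 13 10)|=33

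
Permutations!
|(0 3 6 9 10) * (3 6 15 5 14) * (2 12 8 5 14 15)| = 28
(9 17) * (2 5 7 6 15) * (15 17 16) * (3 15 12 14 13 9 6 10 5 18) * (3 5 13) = [0, 1, 18, 15, 4, 7, 17, 10, 8, 16, 13, 11, 14, 9, 3, 2, 12, 6, 5] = (2 18 5 7 10 13 9 16 12 14 3 15)(6 17)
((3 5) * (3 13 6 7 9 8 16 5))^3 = (5 7 16 6 8 13 9)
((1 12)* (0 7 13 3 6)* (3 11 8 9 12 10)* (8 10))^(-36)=((0 7 13 11 10 3 6)(1 8 9 12))^(-36)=(0 6 3 10 11 13 7)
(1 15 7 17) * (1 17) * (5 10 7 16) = (17)(1 15 16 5 10 7) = [0, 15, 2, 3, 4, 10, 6, 1, 8, 9, 7, 11, 12, 13, 14, 16, 5, 17]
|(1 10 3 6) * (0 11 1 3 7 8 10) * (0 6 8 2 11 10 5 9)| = 11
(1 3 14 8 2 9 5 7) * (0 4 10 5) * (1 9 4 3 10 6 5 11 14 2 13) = (0 3 2 4 6 5 7 9)(1 10 11 14 8 13) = [3, 10, 4, 2, 6, 7, 5, 9, 13, 0, 11, 14, 12, 1, 8]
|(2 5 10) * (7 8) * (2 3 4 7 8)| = |(2 5 10 3 4 7)| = 6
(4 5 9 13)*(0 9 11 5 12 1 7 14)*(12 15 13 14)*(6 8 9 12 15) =(0 12 1 7 15 13 4 6 8 9 14)(5 11) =[12, 7, 2, 3, 6, 11, 8, 15, 9, 14, 10, 5, 1, 4, 0, 13]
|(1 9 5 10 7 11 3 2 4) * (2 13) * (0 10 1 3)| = |(0 10 7 11)(1 9 5)(2 4 3 13)| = 12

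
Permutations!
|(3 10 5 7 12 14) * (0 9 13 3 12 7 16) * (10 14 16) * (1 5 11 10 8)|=42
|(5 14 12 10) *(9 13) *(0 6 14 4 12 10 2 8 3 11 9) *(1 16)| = 26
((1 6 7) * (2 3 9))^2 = ((1 6 7)(2 3 9))^2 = (1 7 6)(2 9 3)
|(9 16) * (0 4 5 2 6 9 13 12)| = |(0 4 5 2 6 9 16 13 12)| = 9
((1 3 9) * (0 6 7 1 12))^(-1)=(0 12 9 3 1 7 6)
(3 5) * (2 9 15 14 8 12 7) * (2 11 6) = (2 9 15 14 8 12 7 11 6)(3 5) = [0, 1, 9, 5, 4, 3, 2, 11, 12, 15, 10, 6, 7, 13, 8, 14]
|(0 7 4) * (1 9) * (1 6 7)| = 6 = |(0 1 9 6 7 4)|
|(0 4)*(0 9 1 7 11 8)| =|(0 4 9 1 7 11 8)| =7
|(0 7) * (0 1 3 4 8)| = 6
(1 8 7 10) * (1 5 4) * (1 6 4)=(1 8 7 10 5)(4 6)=[0, 8, 2, 3, 6, 1, 4, 10, 7, 9, 5]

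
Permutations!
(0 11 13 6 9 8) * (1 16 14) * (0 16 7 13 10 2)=(0 11 10 2)(1 7 13 6 9 8 16 14)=[11, 7, 0, 3, 4, 5, 9, 13, 16, 8, 2, 10, 12, 6, 1, 15, 14]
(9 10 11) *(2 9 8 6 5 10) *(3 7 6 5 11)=(2 9)(3 7 6 11 8 5 10)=[0, 1, 9, 7, 4, 10, 11, 6, 5, 2, 3, 8]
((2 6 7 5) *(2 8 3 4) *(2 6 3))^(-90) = ((2 3 4 6 7 5 8))^(-90) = (2 3 4 6 7 5 8)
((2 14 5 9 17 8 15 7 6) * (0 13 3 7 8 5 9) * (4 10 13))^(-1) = (0 5 17 9 14 2 6 7 3 13 10 4)(8 15)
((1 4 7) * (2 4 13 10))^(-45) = (1 2)(4 13)(7 10) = ((1 13 10 2 4 7))^(-45)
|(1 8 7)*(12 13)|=|(1 8 7)(12 13)|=6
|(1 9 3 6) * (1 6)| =3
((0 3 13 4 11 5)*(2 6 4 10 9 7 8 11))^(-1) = (0 5 11 8 7 9 10 13 3)(2 4 6)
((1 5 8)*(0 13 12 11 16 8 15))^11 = ((0 13 12 11 16 8 1 5 15))^11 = (0 12 16 1 15 13 11 8 5)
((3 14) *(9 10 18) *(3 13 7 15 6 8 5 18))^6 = ((3 14 13 7 15 6 8 5 18 9 10))^6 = (3 8 14 5 13 18 7 9 15 10 6)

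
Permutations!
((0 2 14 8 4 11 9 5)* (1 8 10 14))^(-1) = ((0 2 1 8 4 11 9 5)(10 14))^(-1) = (0 5 9 11 4 8 1 2)(10 14)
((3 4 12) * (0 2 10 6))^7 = ((0 2 10 6)(3 4 12))^7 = (0 6 10 2)(3 4 12)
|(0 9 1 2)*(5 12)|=4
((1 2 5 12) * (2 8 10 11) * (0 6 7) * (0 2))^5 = (0 12)(1 6)(2 10)(5 11)(7 8)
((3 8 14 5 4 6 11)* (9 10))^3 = (3 5 11 14 6 8 4)(9 10)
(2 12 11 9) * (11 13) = (2 12 13 11 9) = [0, 1, 12, 3, 4, 5, 6, 7, 8, 2, 10, 9, 13, 11]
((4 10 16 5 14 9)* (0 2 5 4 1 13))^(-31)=(0 9 2 1 5 13 14)(4 16 10)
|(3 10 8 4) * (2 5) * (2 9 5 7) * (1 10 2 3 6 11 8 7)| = 20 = |(1 10 7 3 2)(4 6 11 8)(5 9)|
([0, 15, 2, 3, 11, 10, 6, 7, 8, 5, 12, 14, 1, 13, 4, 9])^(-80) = [0, 10, 2, 3, 11, 15, 6, 7, 8, 1, 9, 14, 5, 13, 4, 12]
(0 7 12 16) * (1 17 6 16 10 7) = (0 1 17 6 16)(7 12 10) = [1, 17, 2, 3, 4, 5, 16, 12, 8, 9, 7, 11, 10, 13, 14, 15, 0, 6]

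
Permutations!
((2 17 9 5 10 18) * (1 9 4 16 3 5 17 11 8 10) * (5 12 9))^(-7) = (1 5)(2 10 11 18 8)(3 16 4 17 9 12)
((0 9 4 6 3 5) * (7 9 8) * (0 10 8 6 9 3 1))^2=(0 1 6)(3 10 7 5 8)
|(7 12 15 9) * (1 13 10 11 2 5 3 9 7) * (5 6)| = 9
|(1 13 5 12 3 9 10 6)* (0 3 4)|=10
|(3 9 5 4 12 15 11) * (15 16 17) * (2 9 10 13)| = 12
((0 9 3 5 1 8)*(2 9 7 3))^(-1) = (0 8 1 5 3 7)(2 9)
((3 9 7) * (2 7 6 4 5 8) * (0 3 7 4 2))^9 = (0 3 9 6 2 4 5 8)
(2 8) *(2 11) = (2 8 11) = [0, 1, 8, 3, 4, 5, 6, 7, 11, 9, 10, 2]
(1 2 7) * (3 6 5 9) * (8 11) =(1 2 7)(3 6 5 9)(8 11) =[0, 2, 7, 6, 4, 9, 5, 1, 11, 3, 10, 8]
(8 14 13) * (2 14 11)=(2 14 13 8 11)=[0, 1, 14, 3, 4, 5, 6, 7, 11, 9, 10, 2, 12, 8, 13]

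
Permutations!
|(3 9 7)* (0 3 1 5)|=6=|(0 3 9 7 1 5)|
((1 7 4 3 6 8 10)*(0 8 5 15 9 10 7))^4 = (0 3 9 8 6 10 7 5 1 4 15)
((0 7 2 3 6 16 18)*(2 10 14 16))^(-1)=(0 18 16 14 10 7)(2 6 3)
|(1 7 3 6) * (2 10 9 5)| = 4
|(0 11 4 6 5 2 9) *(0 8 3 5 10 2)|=10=|(0 11 4 6 10 2 9 8 3 5)|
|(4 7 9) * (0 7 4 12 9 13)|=6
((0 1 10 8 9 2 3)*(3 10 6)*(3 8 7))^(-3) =(0 10 8)(1 7 9)(2 6 3)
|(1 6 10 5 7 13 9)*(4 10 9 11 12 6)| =10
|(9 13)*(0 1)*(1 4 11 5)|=|(0 4 11 5 1)(9 13)|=10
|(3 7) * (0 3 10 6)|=|(0 3 7 10 6)|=5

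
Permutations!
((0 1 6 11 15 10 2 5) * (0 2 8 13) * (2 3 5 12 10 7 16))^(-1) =((0 1 6 11 15 7 16 2 12 10 8 13)(3 5))^(-1) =(0 13 8 10 12 2 16 7 15 11 6 1)(3 5)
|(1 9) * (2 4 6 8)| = |(1 9)(2 4 6 8)| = 4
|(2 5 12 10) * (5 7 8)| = 6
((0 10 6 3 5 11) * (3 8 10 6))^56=(11)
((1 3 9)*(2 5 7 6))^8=(1 9 3)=((1 3 9)(2 5 7 6))^8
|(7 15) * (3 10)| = |(3 10)(7 15)| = 2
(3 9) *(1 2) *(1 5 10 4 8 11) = (1 2 5 10 4 8 11)(3 9) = [0, 2, 5, 9, 8, 10, 6, 7, 11, 3, 4, 1]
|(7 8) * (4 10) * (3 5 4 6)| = |(3 5 4 10 6)(7 8)| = 10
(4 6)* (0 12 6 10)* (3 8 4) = [12, 1, 2, 8, 10, 5, 3, 7, 4, 9, 0, 11, 6] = (0 12 6 3 8 4 10)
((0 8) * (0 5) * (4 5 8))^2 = (8)(0 5 4)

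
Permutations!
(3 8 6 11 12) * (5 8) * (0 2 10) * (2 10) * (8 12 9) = (0 10)(3 5 12)(6 11 9 8) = [10, 1, 2, 5, 4, 12, 11, 7, 6, 8, 0, 9, 3]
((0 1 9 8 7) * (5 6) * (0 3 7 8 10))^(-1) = ((0 1 9 10)(3 7)(5 6))^(-1) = (0 10 9 1)(3 7)(5 6)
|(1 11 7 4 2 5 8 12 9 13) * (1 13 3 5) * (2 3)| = |(13)(1 11 7 4 3 5 8 12 9 2)| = 10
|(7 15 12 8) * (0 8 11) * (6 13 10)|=|(0 8 7 15 12 11)(6 13 10)|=6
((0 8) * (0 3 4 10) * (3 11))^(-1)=((0 8 11 3 4 10))^(-1)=(0 10 4 3 11 8)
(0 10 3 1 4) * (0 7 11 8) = (0 10 3 1 4 7 11 8) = [10, 4, 2, 1, 7, 5, 6, 11, 0, 9, 3, 8]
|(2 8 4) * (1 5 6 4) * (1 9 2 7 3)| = 6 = |(1 5 6 4 7 3)(2 8 9)|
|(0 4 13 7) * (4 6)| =5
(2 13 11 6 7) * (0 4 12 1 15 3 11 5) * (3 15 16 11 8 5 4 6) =(0 6 7 2 13 4 12 1 16 11 3 8 5) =[6, 16, 13, 8, 12, 0, 7, 2, 5, 9, 10, 3, 1, 4, 14, 15, 11]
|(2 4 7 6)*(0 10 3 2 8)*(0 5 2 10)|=|(2 4 7 6 8 5)(3 10)|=6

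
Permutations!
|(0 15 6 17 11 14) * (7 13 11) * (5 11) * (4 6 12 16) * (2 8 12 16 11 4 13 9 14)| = 44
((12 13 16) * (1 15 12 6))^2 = (1 12 16)(6 15 13)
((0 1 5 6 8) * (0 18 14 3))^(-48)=((0 1 5 6 8 18 14 3))^(-48)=(18)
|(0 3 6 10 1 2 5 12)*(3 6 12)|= 8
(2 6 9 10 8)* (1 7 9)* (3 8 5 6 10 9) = (1 7 3 8 2 10 5 6) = [0, 7, 10, 8, 4, 6, 1, 3, 2, 9, 5]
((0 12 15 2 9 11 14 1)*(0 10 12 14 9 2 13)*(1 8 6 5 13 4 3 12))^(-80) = ((0 14 8 6 5 13)(1 10)(3 12 15 4)(9 11))^(-80) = (15)(0 5 8)(6 14 13)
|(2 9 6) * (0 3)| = 6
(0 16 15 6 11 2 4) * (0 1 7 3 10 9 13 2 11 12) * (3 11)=[16, 7, 4, 10, 1, 5, 12, 11, 8, 13, 9, 3, 0, 2, 14, 6, 15]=(0 16 15 6 12)(1 7 11 3 10 9 13 2 4)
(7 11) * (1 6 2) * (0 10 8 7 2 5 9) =(0 10 8 7 11 2 1 6 5 9) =[10, 6, 1, 3, 4, 9, 5, 11, 7, 0, 8, 2]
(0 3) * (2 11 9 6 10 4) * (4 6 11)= (0 3)(2 4)(6 10)(9 11)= [3, 1, 4, 0, 2, 5, 10, 7, 8, 11, 6, 9]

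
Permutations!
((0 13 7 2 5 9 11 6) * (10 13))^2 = (0 13 2 9 6 10 7 5 11)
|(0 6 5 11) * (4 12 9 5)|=|(0 6 4 12 9 5 11)|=7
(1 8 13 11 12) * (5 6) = (1 8 13 11 12)(5 6) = [0, 8, 2, 3, 4, 6, 5, 7, 13, 9, 10, 12, 1, 11]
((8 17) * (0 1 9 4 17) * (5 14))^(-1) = (0 8 17 4 9 1)(5 14)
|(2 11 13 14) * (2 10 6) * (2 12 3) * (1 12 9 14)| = 12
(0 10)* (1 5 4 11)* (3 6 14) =(0 10)(1 5 4 11)(3 6 14) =[10, 5, 2, 6, 11, 4, 14, 7, 8, 9, 0, 1, 12, 13, 3]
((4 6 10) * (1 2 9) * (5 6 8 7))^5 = ((1 2 9)(4 8 7 5 6 10))^5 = (1 9 2)(4 10 6 5 7 8)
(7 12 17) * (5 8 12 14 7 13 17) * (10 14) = (5 8 12)(7 10 14)(13 17) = [0, 1, 2, 3, 4, 8, 6, 10, 12, 9, 14, 11, 5, 17, 7, 15, 16, 13]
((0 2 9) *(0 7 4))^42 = ((0 2 9 7 4))^42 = (0 9 4 2 7)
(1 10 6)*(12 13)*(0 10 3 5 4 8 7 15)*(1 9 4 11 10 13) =[13, 3, 2, 5, 8, 11, 9, 15, 7, 4, 6, 10, 1, 12, 14, 0] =(0 13 12 1 3 5 11 10 6 9 4 8 7 15)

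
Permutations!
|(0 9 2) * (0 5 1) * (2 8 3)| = |(0 9 8 3 2 5 1)| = 7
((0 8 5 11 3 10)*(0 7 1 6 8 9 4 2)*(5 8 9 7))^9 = (0 1 9 2 7 6 4)(3 10 5 11)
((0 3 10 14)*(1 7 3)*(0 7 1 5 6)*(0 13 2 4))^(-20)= (14)(0 2 6)(4 13 5)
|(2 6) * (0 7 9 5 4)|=10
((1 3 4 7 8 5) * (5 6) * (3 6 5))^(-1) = (1 5 8 7 4 3 6)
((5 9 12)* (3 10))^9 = ((3 10)(5 9 12))^9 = (12)(3 10)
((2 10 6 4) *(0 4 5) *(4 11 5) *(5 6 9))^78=(0 9 2 6)(4 11 5 10)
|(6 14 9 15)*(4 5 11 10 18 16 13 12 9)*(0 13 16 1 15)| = 36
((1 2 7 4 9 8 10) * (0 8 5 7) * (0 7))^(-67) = (0 7 8 4 10 9 1 5 2) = ((0 8 10 1 2 7 4 9 5))^(-67)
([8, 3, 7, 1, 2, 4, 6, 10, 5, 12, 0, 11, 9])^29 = [8, 3, 7, 1, 2, 4, 6, 10, 5, 12, 0, 11, 9]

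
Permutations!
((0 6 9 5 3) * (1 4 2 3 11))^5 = (0 1 6 4 9 2 5 3 11)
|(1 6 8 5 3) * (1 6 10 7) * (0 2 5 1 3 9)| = 12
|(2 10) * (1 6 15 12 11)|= |(1 6 15 12 11)(2 10)|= 10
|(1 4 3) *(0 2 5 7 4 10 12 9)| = |(0 2 5 7 4 3 1 10 12 9)| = 10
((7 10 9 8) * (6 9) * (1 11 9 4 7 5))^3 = ((1 11 9 8 5)(4 7 10 6))^3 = (1 8 11 5 9)(4 6 10 7)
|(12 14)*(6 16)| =2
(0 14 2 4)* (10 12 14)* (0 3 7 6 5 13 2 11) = [10, 1, 4, 7, 3, 13, 5, 6, 8, 9, 12, 0, 14, 2, 11] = (0 10 12 14 11)(2 4 3 7 6 5 13)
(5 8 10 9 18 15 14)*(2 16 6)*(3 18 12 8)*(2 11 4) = [0, 1, 16, 18, 2, 3, 11, 7, 10, 12, 9, 4, 8, 13, 5, 14, 6, 17, 15] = (2 16 6 11 4)(3 18 15 14 5)(8 10 9 12)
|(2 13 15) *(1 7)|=|(1 7)(2 13 15)|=6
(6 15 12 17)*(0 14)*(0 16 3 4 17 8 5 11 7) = (0 14 16 3 4 17 6 15 12 8 5 11 7) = [14, 1, 2, 4, 17, 11, 15, 0, 5, 9, 10, 7, 8, 13, 16, 12, 3, 6]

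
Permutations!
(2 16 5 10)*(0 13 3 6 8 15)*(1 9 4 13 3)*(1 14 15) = [3, 9, 16, 6, 13, 10, 8, 7, 1, 4, 2, 11, 12, 14, 15, 0, 5] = (0 3 6 8 1 9 4 13 14 15)(2 16 5 10)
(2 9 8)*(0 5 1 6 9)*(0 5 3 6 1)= (0 3 6 9 8 2 5)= [3, 1, 5, 6, 4, 0, 9, 7, 2, 8]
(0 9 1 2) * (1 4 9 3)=(0 3 1 2)(4 9)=[3, 2, 0, 1, 9, 5, 6, 7, 8, 4]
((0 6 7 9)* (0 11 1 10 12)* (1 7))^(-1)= ((0 6 1 10 12)(7 9 11))^(-1)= (0 12 10 1 6)(7 11 9)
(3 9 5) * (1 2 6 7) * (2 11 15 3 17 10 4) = (1 11 15 3 9 5 17 10 4 2 6 7) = [0, 11, 6, 9, 2, 17, 7, 1, 8, 5, 4, 15, 12, 13, 14, 3, 16, 10]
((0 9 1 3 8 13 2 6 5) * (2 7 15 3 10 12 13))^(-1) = ((0 9 1 10 12 13 7 15 3 8 2 6 5))^(-1) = (0 5 6 2 8 3 15 7 13 12 10 1 9)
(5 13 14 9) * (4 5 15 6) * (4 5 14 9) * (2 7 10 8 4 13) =(2 7 10 8 4 14 13 9 15 6 5) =[0, 1, 7, 3, 14, 2, 5, 10, 4, 15, 8, 11, 12, 9, 13, 6]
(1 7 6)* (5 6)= [0, 7, 2, 3, 4, 6, 1, 5]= (1 7 5 6)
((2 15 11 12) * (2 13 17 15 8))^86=((2 8)(11 12 13 17 15))^86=(11 12 13 17 15)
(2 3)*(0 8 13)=(0 8 13)(2 3)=[8, 1, 3, 2, 4, 5, 6, 7, 13, 9, 10, 11, 12, 0]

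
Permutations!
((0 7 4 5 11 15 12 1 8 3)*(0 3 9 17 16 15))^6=((0 7 4 5 11)(1 8 9 17 16 15 12))^6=(0 7 4 5 11)(1 12 15 16 17 9 8)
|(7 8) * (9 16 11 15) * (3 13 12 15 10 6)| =|(3 13 12 15 9 16 11 10 6)(7 8)| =18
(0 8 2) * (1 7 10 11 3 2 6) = [8, 7, 0, 2, 4, 5, 1, 10, 6, 9, 11, 3] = (0 8 6 1 7 10 11 3 2)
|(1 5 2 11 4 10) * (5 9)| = |(1 9 5 2 11 4 10)| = 7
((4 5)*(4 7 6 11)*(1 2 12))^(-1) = (1 12 2)(4 11 6 7 5)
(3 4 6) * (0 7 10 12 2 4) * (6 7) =(0 6 3)(2 4 7 10 12) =[6, 1, 4, 0, 7, 5, 3, 10, 8, 9, 12, 11, 2]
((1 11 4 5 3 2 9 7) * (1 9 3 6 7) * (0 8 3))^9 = ((0 8 3 2)(1 11 4 5 6 7 9))^9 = (0 8 3 2)(1 4 6 9 11 5 7)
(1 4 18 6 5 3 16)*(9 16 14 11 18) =[0, 4, 2, 14, 9, 3, 5, 7, 8, 16, 10, 18, 12, 13, 11, 15, 1, 17, 6] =(1 4 9 16)(3 14 11 18 6 5)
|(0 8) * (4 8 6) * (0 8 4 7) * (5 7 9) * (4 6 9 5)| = |(0 9 4 6 5 7)| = 6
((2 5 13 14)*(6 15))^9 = ((2 5 13 14)(6 15))^9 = (2 5 13 14)(6 15)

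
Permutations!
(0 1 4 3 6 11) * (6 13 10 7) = [1, 4, 2, 13, 3, 5, 11, 6, 8, 9, 7, 0, 12, 10] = (0 1 4 3 13 10 7 6 11)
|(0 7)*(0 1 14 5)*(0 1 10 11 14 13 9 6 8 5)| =|(0 7 10 11 14)(1 13 9 6 8 5)| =30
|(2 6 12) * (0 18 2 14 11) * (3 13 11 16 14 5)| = 18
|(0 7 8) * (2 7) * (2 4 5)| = 6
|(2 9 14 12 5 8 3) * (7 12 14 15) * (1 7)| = 9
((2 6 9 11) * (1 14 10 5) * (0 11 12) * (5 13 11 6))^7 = ((0 6 9 12)(1 14 10 13 11 2 5))^7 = (14)(0 12 9 6)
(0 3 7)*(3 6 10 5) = (0 6 10 5 3 7) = [6, 1, 2, 7, 4, 3, 10, 0, 8, 9, 5]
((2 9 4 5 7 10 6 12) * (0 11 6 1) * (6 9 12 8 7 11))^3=((0 6 8 7 10 1)(2 12)(4 5 11 9))^3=(0 7)(1 8)(2 12)(4 9 11 5)(6 10)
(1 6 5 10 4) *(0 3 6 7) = (0 3 6 5 10 4 1 7) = [3, 7, 2, 6, 1, 10, 5, 0, 8, 9, 4]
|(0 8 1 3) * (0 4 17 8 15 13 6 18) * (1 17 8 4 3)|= 15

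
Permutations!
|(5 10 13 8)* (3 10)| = |(3 10 13 8 5)| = 5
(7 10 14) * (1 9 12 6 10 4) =(1 9 12 6 10 14 7 4) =[0, 9, 2, 3, 1, 5, 10, 4, 8, 12, 14, 11, 6, 13, 7]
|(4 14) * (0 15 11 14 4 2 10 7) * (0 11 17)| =15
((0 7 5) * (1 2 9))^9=(9)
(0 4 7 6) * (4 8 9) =(0 8 9 4 7 6) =[8, 1, 2, 3, 7, 5, 0, 6, 9, 4]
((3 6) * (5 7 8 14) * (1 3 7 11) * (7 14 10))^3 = (1 14)(3 5)(6 11)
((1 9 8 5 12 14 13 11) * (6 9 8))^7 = (14)(6 9)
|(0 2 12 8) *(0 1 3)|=|(0 2 12 8 1 3)|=6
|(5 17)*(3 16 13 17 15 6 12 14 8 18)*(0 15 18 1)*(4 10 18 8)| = 15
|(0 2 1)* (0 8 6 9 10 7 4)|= 9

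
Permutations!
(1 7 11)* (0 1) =(0 1 7 11) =[1, 7, 2, 3, 4, 5, 6, 11, 8, 9, 10, 0]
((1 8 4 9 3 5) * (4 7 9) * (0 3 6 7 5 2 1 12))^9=((0 3 2 1 8 5 12)(6 7 9))^9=(0 2 8 12 3 1 5)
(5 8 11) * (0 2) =(0 2)(5 8 11) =[2, 1, 0, 3, 4, 8, 6, 7, 11, 9, 10, 5]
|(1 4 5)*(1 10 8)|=5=|(1 4 5 10 8)|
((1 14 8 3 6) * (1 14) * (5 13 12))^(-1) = (3 8 14 6)(5 12 13) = ((3 6 14 8)(5 13 12))^(-1)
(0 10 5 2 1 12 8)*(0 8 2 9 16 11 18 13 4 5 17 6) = (0 10 17 6)(1 12 2)(4 5 9 16 11 18 13) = [10, 12, 1, 3, 5, 9, 0, 7, 8, 16, 17, 18, 2, 4, 14, 15, 11, 6, 13]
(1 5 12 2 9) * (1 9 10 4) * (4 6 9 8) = (1 5 12 2 10 6 9 8 4) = [0, 5, 10, 3, 1, 12, 9, 7, 4, 8, 6, 11, 2]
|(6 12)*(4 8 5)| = 6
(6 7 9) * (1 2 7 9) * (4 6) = (1 2 7)(4 6 9) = [0, 2, 7, 3, 6, 5, 9, 1, 8, 4]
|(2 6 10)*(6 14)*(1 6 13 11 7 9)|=|(1 6 10 2 14 13 11 7 9)|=9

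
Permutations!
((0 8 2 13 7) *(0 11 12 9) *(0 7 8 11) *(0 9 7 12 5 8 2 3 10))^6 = (13)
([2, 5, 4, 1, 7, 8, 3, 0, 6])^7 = (0 7 4 2)(1 8 3 5 6)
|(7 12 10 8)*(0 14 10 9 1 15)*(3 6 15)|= |(0 14 10 8 7 12 9 1 3 6 15)|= 11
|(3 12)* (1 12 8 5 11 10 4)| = 8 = |(1 12 3 8 5 11 10 4)|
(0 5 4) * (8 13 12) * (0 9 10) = (0 5 4 9 10)(8 13 12) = [5, 1, 2, 3, 9, 4, 6, 7, 13, 10, 0, 11, 8, 12]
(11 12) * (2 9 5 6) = (2 9 5 6)(11 12) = [0, 1, 9, 3, 4, 6, 2, 7, 8, 5, 10, 12, 11]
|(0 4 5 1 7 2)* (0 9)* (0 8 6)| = 9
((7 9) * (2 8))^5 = (2 8)(7 9)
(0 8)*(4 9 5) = (0 8)(4 9 5) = [8, 1, 2, 3, 9, 4, 6, 7, 0, 5]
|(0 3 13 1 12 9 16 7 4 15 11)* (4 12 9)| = 11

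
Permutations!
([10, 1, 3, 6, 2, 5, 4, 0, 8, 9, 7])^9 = (10)(2 3 6 4)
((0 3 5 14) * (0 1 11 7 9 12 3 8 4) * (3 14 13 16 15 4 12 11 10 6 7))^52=(0 1 9 13)(3 15 12 6)(4 14 7 5)(8 10 11 16)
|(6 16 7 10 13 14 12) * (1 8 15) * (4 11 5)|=21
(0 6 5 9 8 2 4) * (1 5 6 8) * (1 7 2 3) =(0 8 3 1 5 9 7 2 4) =[8, 5, 4, 1, 0, 9, 6, 2, 3, 7]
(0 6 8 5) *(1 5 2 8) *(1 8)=[6, 5, 1, 3, 4, 0, 8, 7, 2]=(0 6 8 2 1 5)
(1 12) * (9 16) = (1 12)(9 16) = [0, 12, 2, 3, 4, 5, 6, 7, 8, 16, 10, 11, 1, 13, 14, 15, 9]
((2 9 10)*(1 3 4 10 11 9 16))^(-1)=(1 16 2 10 4 3)(9 11)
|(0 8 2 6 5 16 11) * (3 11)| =|(0 8 2 6 5 16 3 11)| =8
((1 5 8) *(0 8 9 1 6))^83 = ((0 8 6)(1 5 9))^83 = (0 6 8)(1 9 5)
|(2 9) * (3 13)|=|(2 9)(3 13)|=2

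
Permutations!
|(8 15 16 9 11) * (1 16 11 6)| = 12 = |(1 16 9 6)(8 15 11)|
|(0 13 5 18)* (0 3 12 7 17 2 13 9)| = |(0 9)(2 13 5 18 3 12 7 17)| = 8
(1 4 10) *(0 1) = (0 1 4 10) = [1, 4, 2, 3, 10, 5, 6, 7, 8, 9, 0]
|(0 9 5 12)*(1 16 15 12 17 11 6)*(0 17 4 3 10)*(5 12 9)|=|(0 5 4 3 10)(1 16 15 9 12 17 11 6)|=40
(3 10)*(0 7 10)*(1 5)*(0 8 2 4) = (0 7 10 3 8 2 4)(1 5) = [7, 5, 4, 8, 0, 1, 6, 10, 2, 9, 3]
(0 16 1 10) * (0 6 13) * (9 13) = (0 16 1 10 6 9 13) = [16, 10, 2, 3, 4, 5, 9, 7, 8, 13, 6, 11, 12, 0, 14, 15, 1]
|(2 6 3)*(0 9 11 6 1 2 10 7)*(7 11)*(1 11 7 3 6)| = 15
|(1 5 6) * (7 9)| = 6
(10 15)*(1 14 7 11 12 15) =(1 14 7 11 12 15 10) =[0, 14, 2, 3, 4, 5, 6, 11, 8, 9, 1, 12, 15, 13, 7, 10]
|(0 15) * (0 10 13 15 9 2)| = 3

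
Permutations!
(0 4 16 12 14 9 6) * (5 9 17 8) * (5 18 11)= (0 4 16 12 14 17 8 18 11 5 9 6)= [4, 1, 2, 3, 16, 9, 0, 7, 18, 6, 10, 5, 14, 13, 17, 15, 12, 8, 11]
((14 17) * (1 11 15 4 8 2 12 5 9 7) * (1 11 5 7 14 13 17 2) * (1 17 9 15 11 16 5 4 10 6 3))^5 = ((1 4 8 17 13 9 14 2 12 7 16 5 15 10 6 3))^5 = (1 9 16 3 13 7 6 17 12 10 8 2 15 4 14 5)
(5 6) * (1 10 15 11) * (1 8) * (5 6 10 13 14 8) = (1 13 14 8)(5 10 15 11) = [0, 13, 2, 3, 4, 10, 6, 7, 1, 9, 15, 5, 12, 14, 8, 11]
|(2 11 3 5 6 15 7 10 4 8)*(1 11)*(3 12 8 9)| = |(1 11 12 8 2)(3 5 6 15 7 10 4 9)| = 40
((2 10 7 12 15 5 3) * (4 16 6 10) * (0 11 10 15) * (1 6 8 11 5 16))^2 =(0 3 4 6 16 11 7)(1 15 8 10 12 5 2)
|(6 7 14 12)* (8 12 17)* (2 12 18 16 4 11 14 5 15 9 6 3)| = |(2 12 3)(4 11 14 17 8 18 16)(5 15 9 6 7)| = 105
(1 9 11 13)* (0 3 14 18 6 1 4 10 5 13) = (0 3 14 18 6 1 9 11)(4 10 5 13) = [3, 9, 2, 14, 10, 13, 1, 7, 8, 11, 5, 0, 12, 4, 18, 15, 16, 17, 6]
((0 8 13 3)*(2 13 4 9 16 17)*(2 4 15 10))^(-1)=((0 8 15 10 2 13 3)(4 9 16 17))^(-1)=(0 3 13 2 10 15 8)(4 17 16 9)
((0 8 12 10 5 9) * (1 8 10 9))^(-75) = ((0 10 5 1 8 12 9))^(-75) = (0 5 8 9 10 1 12)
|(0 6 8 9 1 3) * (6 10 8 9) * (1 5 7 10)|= |(0 1 3)(5 7 10 8 6 9)|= 6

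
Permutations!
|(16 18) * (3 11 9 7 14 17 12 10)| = 8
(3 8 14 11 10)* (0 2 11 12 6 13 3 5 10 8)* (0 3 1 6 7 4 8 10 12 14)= (14)(0 2 11 10 5 12 7 4 8)(1 6 13)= [2, 6, 11, 3, 8, 12, 13, 4, 0, 9, 5, 10, 7, 1, 14]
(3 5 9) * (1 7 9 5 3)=[0, 7, 2, 3, 4, 5, 6, 9, 8, 1]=(1 7 9)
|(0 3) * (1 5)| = |(0 3)(1 5)| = 2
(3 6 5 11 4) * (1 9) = (1 9)(3 6 5 11 4) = [0, 9, 2, 6, 3, 11, 5, 7, 8, 1, 10, 4]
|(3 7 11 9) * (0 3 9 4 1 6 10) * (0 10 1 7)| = 6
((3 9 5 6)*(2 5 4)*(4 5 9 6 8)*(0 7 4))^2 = ((0 7 4 2 9 5 8)(3 6))^2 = (0 4 9 8 7 2 5)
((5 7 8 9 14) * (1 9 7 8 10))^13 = ((1 9 14 5 8 7 10))^13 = (1 10 7 8 5 14 9)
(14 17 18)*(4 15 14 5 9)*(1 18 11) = [0, 18, 2, 3, 15, 9, 6, 7, 8, 4, 10, 1, 12, 13, 17, 14, 16, 11, 5] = (1 18 5 9 4 15 14 17 11)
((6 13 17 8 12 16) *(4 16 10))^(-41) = (4 10 12 8 17 13 6 16)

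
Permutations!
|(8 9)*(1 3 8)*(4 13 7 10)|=|(1 3 8 9)(4 13 7 10)|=4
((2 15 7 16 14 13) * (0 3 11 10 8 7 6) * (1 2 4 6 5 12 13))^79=(0 6 4 13 12 5 15 2 1 14 16 7 8 10 11 3)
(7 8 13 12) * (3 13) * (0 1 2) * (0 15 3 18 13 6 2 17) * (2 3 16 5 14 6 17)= (0 1 2 15 16 5 14 6 3 17)(7 8 18 13 12)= [1, 2, 15, 17, 4, 14, 3, 8, 18, 9, 10, 11, 7, 12, 6, 16, 5, 0, 13]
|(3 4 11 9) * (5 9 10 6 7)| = |(3 4 11 10 6 7 5 9)| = 8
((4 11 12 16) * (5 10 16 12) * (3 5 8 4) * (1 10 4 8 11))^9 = (1 3)(4 16)(5 10) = ((1 10 16 3 5 4))^9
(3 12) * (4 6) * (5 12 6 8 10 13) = [0, 1, 2, 6, 8, 12, 4, 7, 10, 9, 13, 11, 3, 5] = (3 6 4 8 10 13 5 12)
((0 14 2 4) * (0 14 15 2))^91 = ((0 15 2 4 14))^91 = (0 15 2 4 14)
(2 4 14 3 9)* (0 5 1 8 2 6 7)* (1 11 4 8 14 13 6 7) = (0 5 11 4 13 6 1 14 3 9 7)(2 8) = [5, 14, 8, 9, 13, 11, 1, 0, 2, 7, 10, 4, 12, 6, 3]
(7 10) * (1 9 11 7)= (1 9 11 7 10)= [0, 9, 2, 3, 4, 5, 6, 10, 8, 11, 1, 7]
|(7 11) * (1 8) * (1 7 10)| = |(1 8 7 11 10)| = 5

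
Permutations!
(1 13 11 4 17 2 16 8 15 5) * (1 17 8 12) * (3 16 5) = (1 13 11 4 8 15 3 16 12)(2 5 17) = [0, 13, 5, 16, 8, 17, 6, 7, 15, 9, 10, 4, 1, 11, 14, 3, 12, 2]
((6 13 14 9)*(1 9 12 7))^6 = (1 7 12 14 13 6 9)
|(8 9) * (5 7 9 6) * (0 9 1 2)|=|(0 9 8 6 5 7 1 2)|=8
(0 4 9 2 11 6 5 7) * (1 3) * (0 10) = (0 4 9 2 11 6 5 7 10)(1 3) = [4, 3, 11, 1, 9, 7, 5, 10, 8, 2, 0, 6]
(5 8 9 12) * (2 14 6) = (2 14 6)(5 8 9 12) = [0, 1, 14, 3, 4, 8, 2, 7, 9, 12, 10, 11, 5, 13, 6]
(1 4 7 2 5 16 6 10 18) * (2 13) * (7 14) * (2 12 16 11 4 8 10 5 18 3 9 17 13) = (1 8 10 3 9 17 13 12 16 6 5 11 4 14 7 2 18) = [0, 8, 18, 9, 14, 11, 5, 2, 10, 17, 3, 4, 16, 12, 7, 15, 6, 13, 1]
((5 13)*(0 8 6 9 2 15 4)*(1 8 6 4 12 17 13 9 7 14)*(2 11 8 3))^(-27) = ((0 6 7 14 1 3 2 15 12 17 13 5 9 11 8 4))^(-27) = (0 3 13 4 1 17 8 14 12 11 7 15 9 6 2 5)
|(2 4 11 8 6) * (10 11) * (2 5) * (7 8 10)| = 6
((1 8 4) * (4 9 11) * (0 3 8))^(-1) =(0 1 4 11 9 8 3)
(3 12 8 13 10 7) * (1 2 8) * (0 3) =[3, 2, 8, 12, 4, 5, 6, 0, 13, 9, 7, 11, 1, 10] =(0 3 12 1 2 8 13 10 7)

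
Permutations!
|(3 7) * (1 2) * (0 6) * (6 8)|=|(0 8 6)(1 2)(3 7)|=6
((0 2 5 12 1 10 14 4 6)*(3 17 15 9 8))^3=((0 2 5 12 1 10 14 4 6)(3 17 15 9 8))^3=(0 12 14)(1 4 2)(3 9 17 8 15)(5 10 6)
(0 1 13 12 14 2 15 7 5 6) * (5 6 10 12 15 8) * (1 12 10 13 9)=(0 12 14 2 8 5 13 15 7 6)(1 9)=[12, 9, 8, 3, 4, 13, 0, 6, 5, 1, 10, 11, 14, 15, 2, 7]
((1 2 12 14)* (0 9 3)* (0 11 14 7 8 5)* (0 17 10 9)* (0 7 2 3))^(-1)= ((0 7 8 5 17 10 9)(1 3 11 14)(2 12))^(-1)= (0 9 10 17 5 8 7)(1 14 11 3)(2 12)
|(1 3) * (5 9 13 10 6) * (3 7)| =15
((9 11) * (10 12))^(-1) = (9 11)(10 12)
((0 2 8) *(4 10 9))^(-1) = ((0 2 8)(4 10 9))^(-1) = (0 8 2)(4 9 10)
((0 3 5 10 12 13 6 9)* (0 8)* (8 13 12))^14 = ((0 3 5 10 8)(6 9 13))^14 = (0 8 10 5 3)(6 13 9)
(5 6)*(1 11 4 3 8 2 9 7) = [0, 11, 9, 8, 3, 6, 5, 1, 2, 7, 10, 4] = (1 11 4 3 8 2 9 7)(5 6)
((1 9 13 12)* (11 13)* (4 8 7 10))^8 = (1 13 9 12 11)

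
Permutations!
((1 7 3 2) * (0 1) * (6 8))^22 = (8)(0 7 2 1 3)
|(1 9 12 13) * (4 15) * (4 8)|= 12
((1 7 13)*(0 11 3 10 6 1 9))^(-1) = (0 9 13 7 1 6 10 3 11)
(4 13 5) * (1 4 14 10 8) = (1 4 13 5 14 10 8) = [0, 4, 2, 3, 13, 14, 6, 7, 1, 9, 8, 11, 12, 5, 10]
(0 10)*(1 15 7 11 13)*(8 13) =[10, 15, 2, 3, 4, 5, 6, 11, 13, 9, 0, 8, 12, 1, 14, 7] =(0 10)(1 15 7 11 8 13)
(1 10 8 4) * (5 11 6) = (1 10 8 4)(5 11 6) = [0, 10, 2, 3, 1, 11, 5, 7, 4, 9, 8, 6]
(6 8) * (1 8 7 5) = (1 8 6 7 5) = [0, 8, 2, 3, 4, 1, 7, 5, 6]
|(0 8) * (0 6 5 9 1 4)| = 7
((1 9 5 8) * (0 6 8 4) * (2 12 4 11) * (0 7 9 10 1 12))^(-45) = ((0 6 8 12 4 7 9 5 11 2)(1 10))^(-45) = (0 7)(1 10)(2 4)(5 8)(6 9)(11 12)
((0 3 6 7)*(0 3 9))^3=(0 9)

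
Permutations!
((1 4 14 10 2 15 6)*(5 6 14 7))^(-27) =((1 4 7 5 6)(2 15 14 10))^(-27) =(1 5 4 6 7)(2 15 14 10)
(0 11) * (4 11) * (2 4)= (0 2 4 11)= [2, 1, 4, 3, 11, 5, 6, 7, 8, 9, 10, 0]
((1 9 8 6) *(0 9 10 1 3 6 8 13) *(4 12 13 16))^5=(0 13 12 4 16 9)(1 10)(3 6)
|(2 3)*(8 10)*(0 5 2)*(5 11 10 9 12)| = |(0 11 10 8 9 12 5 2 3)| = 9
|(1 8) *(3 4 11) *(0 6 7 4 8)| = 8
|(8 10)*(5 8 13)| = |(5 8 10 13)| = 4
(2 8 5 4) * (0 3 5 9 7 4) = (0 3 5)(2 8 9 7 4) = [3, 1, 8, 5, 2, 0, 6, 4, 9, 7]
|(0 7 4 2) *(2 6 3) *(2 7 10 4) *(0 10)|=6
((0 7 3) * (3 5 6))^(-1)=((0 7 5 6 3))^(-1)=(0 3 6 5 7)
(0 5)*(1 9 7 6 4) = (0 5)(1 9 7 6 4) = [5, 9, 2, 3, 1, 0, 4, 6, 8, 7]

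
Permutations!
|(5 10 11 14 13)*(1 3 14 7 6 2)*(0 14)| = |(0 14 13 5 10 11 7 6 2 1 3)| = 11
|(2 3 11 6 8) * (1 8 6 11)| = |(11)(1 8 2 3)| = 4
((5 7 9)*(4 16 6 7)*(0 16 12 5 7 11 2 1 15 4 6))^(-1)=(0 16)(1 2 11 6 5 12 4 15)(7 9)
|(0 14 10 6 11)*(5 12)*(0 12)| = 7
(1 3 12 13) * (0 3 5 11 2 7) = [3, 5, 7, 12, 4, 11, 6, 0, 8, 9, 10, 2, 13, 1] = (0 3 12 13 1 5 11 2 7)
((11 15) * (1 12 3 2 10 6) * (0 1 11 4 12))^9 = (0 1)(2 10 6 11 15 4 12 3)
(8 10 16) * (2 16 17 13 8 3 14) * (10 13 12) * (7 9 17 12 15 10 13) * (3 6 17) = [0, 1, 16, 14, 4, 5, 17, 9, 7, 3, 12, 11, 13, 8, 2, 10, 6, 15] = (2 16 6 17 15 10 12 13 8 7 9 3 14)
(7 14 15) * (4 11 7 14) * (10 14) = (4 11 7)(10 14 15) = [0, 1, 2, 3, 11, 5, 6, 4, 8, 9, 14, 7, 12, 13, 15, 10]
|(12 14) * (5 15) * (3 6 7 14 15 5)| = |(3 6 7 14 12 15)| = 6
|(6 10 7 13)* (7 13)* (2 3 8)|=|(2 3 8)(6 10 13)|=3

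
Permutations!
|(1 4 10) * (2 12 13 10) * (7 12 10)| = 12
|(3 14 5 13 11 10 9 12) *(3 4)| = 9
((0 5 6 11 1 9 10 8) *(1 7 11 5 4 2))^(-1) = ((0 4 2 1 9 10 8)(5 6)(7 11))^(-1) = (0 8 10 9 1 2 4)(5 6)(7 11)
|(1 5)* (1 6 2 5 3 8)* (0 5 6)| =|(0 5)(1 3 8)(2 6)| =6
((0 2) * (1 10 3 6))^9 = (0 2)(1 10 3 6)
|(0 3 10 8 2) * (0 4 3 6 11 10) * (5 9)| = 8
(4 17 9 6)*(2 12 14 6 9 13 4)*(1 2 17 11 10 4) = (1 2 12 14 6 17 13)(4 11 10) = [0, 2, 12, 3, 11, 5, 17, 7, 8, 9, 4, 10, 14, 1, 6, 15, 16, 13]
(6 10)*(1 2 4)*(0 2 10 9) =(0 2 4 1 10 6 9) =[2, 10, 4, 3, 1, 5, 9, 7, 8, 0, 6]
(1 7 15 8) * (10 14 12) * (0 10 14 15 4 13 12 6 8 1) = [10, 7, 2, 3, 13, 5, 8, 4, 0, 9, 15, 11, 14, 12, 6, 1] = (0 10 15 1 7 4 13 12 14 6 8)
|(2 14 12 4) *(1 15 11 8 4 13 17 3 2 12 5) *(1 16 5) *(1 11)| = 18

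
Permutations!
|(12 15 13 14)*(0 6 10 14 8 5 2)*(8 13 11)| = |(0 6 10 14 12 15 11 8 5 2)| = 10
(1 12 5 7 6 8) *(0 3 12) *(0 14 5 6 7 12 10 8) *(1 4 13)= (0 3 10 8 4 13 1 14 5 12 6)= [3, 14, 2, 10, 13, 12, 0, 7, 4, 9, 8, 11, 6, 1, 5]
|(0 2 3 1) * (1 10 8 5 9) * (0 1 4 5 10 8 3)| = 6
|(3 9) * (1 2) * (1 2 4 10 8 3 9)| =5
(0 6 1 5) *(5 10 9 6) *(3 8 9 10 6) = (10)(0 5)(1 6)(3 8 9) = [5, 6, 2, 8, 4, 0, 1, 7, 9, 3, 10]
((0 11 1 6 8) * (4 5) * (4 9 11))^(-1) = (0 8 6 1 11 9 5 4)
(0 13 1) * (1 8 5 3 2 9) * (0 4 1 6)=(0 13 8 5 3 2 9 6)(1 4)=[13, 4, 9, 2, 1, 3, 0, 7, 5, 6, 10, 11, 12, 8]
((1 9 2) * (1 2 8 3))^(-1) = ((1 9 8 3))^(-1) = (1 3 8 9)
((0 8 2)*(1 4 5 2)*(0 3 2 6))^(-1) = (0 6 5 4 1 8)(2 3)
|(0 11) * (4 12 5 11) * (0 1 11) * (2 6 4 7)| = 14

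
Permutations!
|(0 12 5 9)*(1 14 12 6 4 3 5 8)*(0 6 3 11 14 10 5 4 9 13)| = |(0 3 4 11 14 12 8 1 10 5 13)(6 9)| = 22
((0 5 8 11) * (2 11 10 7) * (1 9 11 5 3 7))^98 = (0 9 10 5 7)(1 8 2 3 11)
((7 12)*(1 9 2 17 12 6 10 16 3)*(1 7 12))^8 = (17)(3 10 7 16 6)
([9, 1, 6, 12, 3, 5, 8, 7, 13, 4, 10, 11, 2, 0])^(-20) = [8, 1, 3, 9, 0, 5, 12, 7, 2, 13, 10, 11, 4, 6]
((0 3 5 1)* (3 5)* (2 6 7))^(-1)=(0 1 5)(2 7 6)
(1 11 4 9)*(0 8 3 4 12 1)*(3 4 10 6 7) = (0 8 4 9)(1 11 12)(3 10 6 7) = [8, 11, 2, 10, 9, 5, 7, 3, 4, 0, 6, 12, 1]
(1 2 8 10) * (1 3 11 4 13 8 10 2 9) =(1 9)(2 10 3 11 4 13 8) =[0, 9, 10, 11, 13, 5, 6, 7, 2, 1, 3, 4, 12, 8]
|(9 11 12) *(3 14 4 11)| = 6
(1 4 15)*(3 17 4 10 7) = (1 10 7 3 17 4 15) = [0, 10, 2, 17, 15, 5, 6, 3, 8, 9, 7, 11, 12, 13, 14, 1, 16, 4]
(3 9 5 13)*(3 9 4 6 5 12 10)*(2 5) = [0, 1, 5, 4, 6, 13, 2, 7, 8, 12, 3, 11, 10, 9] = (2 5 13 9 12 10 3 4 6)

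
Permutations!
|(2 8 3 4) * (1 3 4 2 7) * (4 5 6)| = |(1 3 2 8 5 6 4 7)| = 8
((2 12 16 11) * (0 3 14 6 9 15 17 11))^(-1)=(0 16 12 2 11 17 15 9 6 14 3)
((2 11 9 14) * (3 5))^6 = (2 9)(11 14) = ((2 11 9 14)(3 5))^6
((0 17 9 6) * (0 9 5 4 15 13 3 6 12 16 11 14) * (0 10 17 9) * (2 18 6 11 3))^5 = (0 11 4 6 3 5 18 16 17 2 12 10 13 9 14 15)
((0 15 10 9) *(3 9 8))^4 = (0 3 10)(8 15 9)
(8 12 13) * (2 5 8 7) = (2 5 8 12 13 7) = [0, 1, 5, 3, 4, 8, 6, 2, 12, 9, 10, 11, 13, 7]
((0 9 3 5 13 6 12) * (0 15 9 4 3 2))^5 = (0 6)(2 13)(3 15)(4 12)(5 9)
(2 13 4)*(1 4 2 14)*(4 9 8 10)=[0, 9, 13, 3, 14, 5, 6, 7, 10, 8, 4, 11, 12, 2, 1]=(1 9 8 10 4 14)(2 13)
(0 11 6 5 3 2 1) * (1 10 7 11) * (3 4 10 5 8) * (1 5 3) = (0 5 4 10 7 11 6 8 1)(2 3) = [5, 0, 3, 2, 10, 4, 8, 11, 1, 9, 7, 6]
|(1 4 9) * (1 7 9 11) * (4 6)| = |(1 6 4 11)(7 9)| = 4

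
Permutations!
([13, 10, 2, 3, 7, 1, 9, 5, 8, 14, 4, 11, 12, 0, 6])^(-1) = [13, 5, 2, 3, 10, 7, 14, 4, 8, 6, 1, 11, 12, 0, 9]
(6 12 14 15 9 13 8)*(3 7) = (3 7)(6 12 14 15 9 13 8) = [0, 1, 2, 7, 4, 5, 12, 3, 6, 13, 10, 11, 14, 8, 15, 9]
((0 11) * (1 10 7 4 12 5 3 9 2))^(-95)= (0 11)(1 12 2 4 9 7 3 10 5)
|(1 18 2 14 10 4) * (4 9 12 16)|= |(1 18 2 14 10 9 12 16 4)|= 9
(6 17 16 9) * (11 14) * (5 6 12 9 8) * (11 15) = [0, 1, 2, 3, 4, 6, 17, 7, 5, 12, 10, 14, 9, 13, 15, 11, 8, 16] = (5 6 17 16 8)(9 12)(11 14 15)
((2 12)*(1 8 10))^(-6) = ((1 8 10)(2 12))^(-6) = (12)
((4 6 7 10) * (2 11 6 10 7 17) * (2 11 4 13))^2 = ((2 4 10 13)(6 17 11))^2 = (2 10)(4 13)(6 11 17)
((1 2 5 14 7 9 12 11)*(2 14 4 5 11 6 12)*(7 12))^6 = ((1 14 12 6 7 9 2 11)(4 5))^6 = (1 2 7 12)(6 14 11 9)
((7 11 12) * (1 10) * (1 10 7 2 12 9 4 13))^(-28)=((1 7 11 9 4 13)(2 12))^(-28)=(1 11 4)(7 9 13)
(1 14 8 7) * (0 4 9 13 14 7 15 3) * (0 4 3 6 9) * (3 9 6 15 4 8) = (15)(0 9 13 14 3 8 4)(1 7) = [9, 7, 2, 8, 0, 5, 6, 1, 4, 13, 10, 11, 12, 14, 3, 15]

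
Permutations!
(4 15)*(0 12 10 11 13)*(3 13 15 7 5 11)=(0 12 10 3 13)(4 7 5 11 15)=[12, 1, 2, 13, 7, 11, 6, 5, 8, 9, 3, 15, 10, 0, 14, 4]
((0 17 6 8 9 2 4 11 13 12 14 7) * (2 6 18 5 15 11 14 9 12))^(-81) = (0 2 5 7 13 18 14 11 17 4 15)(6 9 12 8)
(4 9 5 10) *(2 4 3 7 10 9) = (2 4)(3 7 10)(5 9) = [0, 1, 4, 7, 2, 9, 6, 10, 8, 5, 3]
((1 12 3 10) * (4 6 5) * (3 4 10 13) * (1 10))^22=(13)(1 4 5 12 6)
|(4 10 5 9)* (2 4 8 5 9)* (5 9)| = 4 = |(2 4 10 5)(8 9)|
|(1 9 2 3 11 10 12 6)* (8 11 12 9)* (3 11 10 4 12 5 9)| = 11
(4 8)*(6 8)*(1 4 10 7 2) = (1 4 6 8 10 7 2) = [0, 4, 1, 3, 6, 5, 8, 2, 10, 9, 7]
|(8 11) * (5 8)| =3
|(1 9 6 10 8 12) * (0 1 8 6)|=6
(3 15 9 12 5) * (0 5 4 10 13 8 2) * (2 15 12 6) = (0 5 3 12 4 10 13 8 15 9 6 2) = [5, 1, 0, 12, 10, 3, 2, 7, 15, 6, 13, 11, 4, 8, 14, 9]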